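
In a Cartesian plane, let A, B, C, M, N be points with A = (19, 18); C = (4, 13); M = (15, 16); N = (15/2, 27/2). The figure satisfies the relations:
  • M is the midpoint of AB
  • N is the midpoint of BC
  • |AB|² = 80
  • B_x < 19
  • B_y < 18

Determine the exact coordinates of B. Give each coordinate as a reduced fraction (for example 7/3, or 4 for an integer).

B = (11, 14)

1. B_x = 11  [B = 2·M−A = 2·(15, 16)−(19, 18)]
2. B_y = 14  [B = 2·M−A = 2·(15, 16)−(19, 18)]
   so B = (11, 14)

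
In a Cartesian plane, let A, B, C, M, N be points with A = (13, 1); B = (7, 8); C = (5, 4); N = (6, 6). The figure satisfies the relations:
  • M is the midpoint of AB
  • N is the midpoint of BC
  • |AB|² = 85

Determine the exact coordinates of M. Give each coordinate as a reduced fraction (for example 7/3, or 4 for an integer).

M = (10, 9/2)

1. M_x = 10  [2·M = A+B = (13, 1)+(7, 8)]
2. M_y = 9/2  [2·M = A+B = (13, 1)+(7, 8)]
   so M = (10, 9/2)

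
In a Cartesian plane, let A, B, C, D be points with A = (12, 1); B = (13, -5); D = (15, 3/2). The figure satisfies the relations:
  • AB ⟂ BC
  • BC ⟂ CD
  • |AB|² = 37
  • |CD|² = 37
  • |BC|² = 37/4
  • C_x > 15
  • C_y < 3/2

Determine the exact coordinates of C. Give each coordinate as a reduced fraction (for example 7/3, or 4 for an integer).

1. C_x = 16  [[AB ⟂ BC ⇒ 1x-6y-43=0] ∩ [|C−(15, 3/2)|²=37]]
2. C_y = -9/2  [[AB ⟂ BC ⇒ 1x-6y-43=0] ∩ [|C−(15, 3/2)|²=37]]
   so C = (16, -9/2)

C = (16, -9/2)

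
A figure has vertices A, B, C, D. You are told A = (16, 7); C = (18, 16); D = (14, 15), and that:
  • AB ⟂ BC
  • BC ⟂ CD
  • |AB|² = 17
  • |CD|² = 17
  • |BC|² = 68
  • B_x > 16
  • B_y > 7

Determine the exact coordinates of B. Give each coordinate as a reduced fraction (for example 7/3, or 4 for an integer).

B = (20, 8)

1. B_x = 20  [[BC ⟂ CD ⇒ 4x+1y-88=0] ∩ [|B−(16, 7)|²=17]]
2. B_y = 8  [[BC ⟂ CD ⇒ 4x+1y-88=0] ∩ [|B−(16, 7)|²=17]]
   so B = (20, 8)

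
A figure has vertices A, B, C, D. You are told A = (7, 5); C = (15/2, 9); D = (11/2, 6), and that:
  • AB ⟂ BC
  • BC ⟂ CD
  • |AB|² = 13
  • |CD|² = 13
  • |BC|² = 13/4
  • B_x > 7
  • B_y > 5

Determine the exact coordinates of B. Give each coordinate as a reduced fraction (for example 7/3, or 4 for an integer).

B = (9, 8)

1. B_x = 9  [[BC ⟂ CD ⇒ 2x+3y-42=0] ∩ [|B−(7, 5)|²=13]]
2. B_y = 8  [[BC ⟂ CD ⇒ 2x+3y-42=0] ∩ [|B−(7, 5)|²=13]]
   so B = (9, 8)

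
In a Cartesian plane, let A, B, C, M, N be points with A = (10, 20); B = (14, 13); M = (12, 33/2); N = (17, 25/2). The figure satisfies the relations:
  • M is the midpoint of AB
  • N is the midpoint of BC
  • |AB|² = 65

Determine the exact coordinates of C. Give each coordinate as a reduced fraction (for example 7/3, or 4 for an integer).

1. C_x = 20  [C = 2·N−B = 2·(17, 25/2)−(14, 13)]
2. C_y = 12  [C = 2·N−B = 2·(17, 25/2)−(14, 13)]
   so C = (20, 12)

C = (20, 12)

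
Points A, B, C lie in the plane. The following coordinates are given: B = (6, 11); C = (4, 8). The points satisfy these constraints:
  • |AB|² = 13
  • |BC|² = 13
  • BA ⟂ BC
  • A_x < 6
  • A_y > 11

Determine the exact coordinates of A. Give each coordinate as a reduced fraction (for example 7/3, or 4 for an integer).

1. A_x = 3  [[BA ⟂ BC ⇒ -2x-3y+45=0] ∩ [|A−(6, 11)|²=13]]
2. A_y = 13  [[BA ⟂ BC ⇒ -2x-3y+45=0] ∩ [|A−(6, 11)|²=13]]
   so A = (3, 13)

A = (3, 13)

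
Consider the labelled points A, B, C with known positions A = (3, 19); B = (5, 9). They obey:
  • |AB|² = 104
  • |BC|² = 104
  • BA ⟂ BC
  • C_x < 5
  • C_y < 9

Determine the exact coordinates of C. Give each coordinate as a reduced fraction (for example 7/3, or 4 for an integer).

1. C_x = -5  [[BA ⟂ BC ⇒ -2x+10y-80=0] ∩ [|C−(5, 9)|²=104]]
2. C_y = 7  [[BA ⟂ BC ⇒ -2x+10y-80=0] ∩ [|C−(5, 9)|²=104]]
   so C = (-5, 7)

C = (-5, 7)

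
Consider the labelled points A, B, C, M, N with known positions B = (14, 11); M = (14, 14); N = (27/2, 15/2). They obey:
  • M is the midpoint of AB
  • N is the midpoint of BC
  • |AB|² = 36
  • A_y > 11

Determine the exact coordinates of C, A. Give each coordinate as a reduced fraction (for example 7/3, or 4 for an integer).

1. A_x = 14  [A = 2·M−B = 2·(14, 14)−(14, 11)]
2. A_y = 17  [A = 2·M−B = 2·(14, 14)−(14, 11)]
   so A = (14, 17)
3. C_x = 13  [C = 2·N−B = 2·(27/2, 15/2)−(14, 11)]
4. C_y = 4  [C = 2·N−B = 2·(27/2, 15/2)−(14, 11)]
   so C = (13, 4)

C = (13, 4)
A = (14, 17)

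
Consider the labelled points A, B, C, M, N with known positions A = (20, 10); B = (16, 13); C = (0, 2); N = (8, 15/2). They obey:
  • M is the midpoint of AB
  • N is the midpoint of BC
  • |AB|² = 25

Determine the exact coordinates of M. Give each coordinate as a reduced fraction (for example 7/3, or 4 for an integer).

M = (18, 23/2)

1. M_x = 18  [2·M = A+B = (20, 10)+(16, 13)]
2. M_y = 23/2  [2·M = A+B = (20, 10)+(16, 13)]
   so M = (18, 23/2)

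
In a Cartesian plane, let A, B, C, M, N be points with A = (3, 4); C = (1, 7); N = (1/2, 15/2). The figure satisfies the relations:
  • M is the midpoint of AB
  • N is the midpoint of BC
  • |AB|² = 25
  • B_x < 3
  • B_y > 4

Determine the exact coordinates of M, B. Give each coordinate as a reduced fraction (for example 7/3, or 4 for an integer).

1. B_x = 0  [B = 2·N−C = 2·(1/2, 15/2)−(1, 7)]
2. B_y = 8  [B = 2·N−C = 2·(1/2, 15/2)−(1, 7)]
   so B = (0, 8)
3. M_x = 3/2  [2·M = A+B = (3, 4)+(0, 8)]
4. M_y = 6  [2·M = A+B = (3, 4)+(0, 8)]
   so M = (3/2, 6)

M = (3/2, 6)
B = (0, 8)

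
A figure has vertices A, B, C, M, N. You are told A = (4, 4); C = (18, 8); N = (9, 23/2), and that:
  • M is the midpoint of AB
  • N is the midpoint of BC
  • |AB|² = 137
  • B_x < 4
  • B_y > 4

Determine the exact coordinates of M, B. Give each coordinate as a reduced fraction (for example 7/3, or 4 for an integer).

1. B_x = 0  [B = 2·N−C = 2·(9, 23/2)−(18, 8)]
2. B_y = 15  [B = 2·N−C = 2·(9, 23/2)−(18, 8)]
   so B = (0, 15)
3. M_x = 2  [2·M = A+B = (4, 4)+(0, 15)]
4. M_y = 19/2  [2·M = A+B = (4, 4)+(0, 15)]
   so M = (2, 19/2)

M = (2, 19/2)
B = (0, 15)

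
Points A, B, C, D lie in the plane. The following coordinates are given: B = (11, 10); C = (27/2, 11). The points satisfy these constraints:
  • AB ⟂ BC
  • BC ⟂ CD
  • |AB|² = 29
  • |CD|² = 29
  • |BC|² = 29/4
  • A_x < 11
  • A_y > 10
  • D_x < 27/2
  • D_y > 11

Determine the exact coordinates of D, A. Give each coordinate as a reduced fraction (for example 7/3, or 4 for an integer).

1. D_x = 23/2  [[BC ⟂ CD ⇒ 5/2x+1y-179/4=0] ∩ [|D−(27/2, 11)|²=29]]
2. D_y = 16  [[BC ⟂ CD ⇒ 5/2x+1y-179/4=0] ∩ [|D−(27/2, 11)|²=29]]
   so D = (23/2, 16)
3. A_x = 9  [[AB ⟂ BC ⇒ -5/2x-1y+75/2=0] ∩ [|A−(11, 10)|²=29]]
4. A_y = 15  [[AB ⟂ BC ⇒ -5/2x-1y+75/2=0] ∩ [|A−(11, 10)|²=29]]
   so A = (9, 15)

D = (23/2, 16)
A = (9, 15)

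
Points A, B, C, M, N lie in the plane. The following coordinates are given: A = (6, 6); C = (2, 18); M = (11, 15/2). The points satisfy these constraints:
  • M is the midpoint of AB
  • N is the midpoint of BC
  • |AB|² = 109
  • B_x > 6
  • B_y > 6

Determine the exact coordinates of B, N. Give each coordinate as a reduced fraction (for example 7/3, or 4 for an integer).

B = (16, 9)
N = (9, 27/2)

1. B_x = 16  [B = 2·M−A = 2·(11, 15/2)−(6, 6)]
2. B_y = 9  [B = 2·M−A = 2·(11, 15/2)−(6, 6)]
   so B = (16, 9)
3. N_x = 9  [2·N = B+C = (16, 9)+(2, 18)]
4. N_y = 27/2  [2·N = B+C = (16, 9)+(2, 18)]
   so N = (9, 27/2)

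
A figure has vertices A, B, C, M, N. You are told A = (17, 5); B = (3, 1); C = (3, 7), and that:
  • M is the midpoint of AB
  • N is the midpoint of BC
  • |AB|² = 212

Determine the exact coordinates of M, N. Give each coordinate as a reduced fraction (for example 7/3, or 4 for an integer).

M = (10, 3)
N = (3, 4)

1. M_x = 10  [2·M = A+B = (17, 5)+(3, 1)]
2. M_y = 3  [2·M = A+B = (17, 5)+(3, 1)]
   so M = (10, 3)
3. N_x = 3  [2·N = B+C = (3, 1)+(3, 7)]
4. N_y = 4  [2·N = B+C = (3, 1)+(3, 7)]
   so N = (3, 4)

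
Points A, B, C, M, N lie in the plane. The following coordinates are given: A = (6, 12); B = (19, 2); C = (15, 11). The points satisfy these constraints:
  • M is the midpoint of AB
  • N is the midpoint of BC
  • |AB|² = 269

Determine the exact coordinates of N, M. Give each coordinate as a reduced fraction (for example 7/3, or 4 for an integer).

N = (17, 13/2)
M = (25/2, 7)

1. M_x = 25/2  [2·M = A+B = (6, 12)+(19, 2)]
2. M_y = 7  [2·M = A+B = (6, 12)+(19, 2)]
   so M = (25/2, 7)
3. N_x = 17  [2·N = B+C = (19, 2)+(15, 11)]
4. N_y = 13/2  [2·N = B+C = (19, 2)+(15, 11)]
   so N = (17, 13/2)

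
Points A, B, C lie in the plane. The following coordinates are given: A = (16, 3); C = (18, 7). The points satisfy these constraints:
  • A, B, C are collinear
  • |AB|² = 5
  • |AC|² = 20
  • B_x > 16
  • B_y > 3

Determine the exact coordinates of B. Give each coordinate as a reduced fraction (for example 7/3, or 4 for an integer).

1. B_x = 17  [[A, B, C are collinear ⇒ 4x-2y-58=0] ∩ [|B−(16, 3)|²=5]]
2. B_y = 5  [[A, B, C are collinear ⇒ 4x-2y-58=0] ∩ [|B−(16, 3)|²=5]]
   so B = (17, 5)

B = (17, 5)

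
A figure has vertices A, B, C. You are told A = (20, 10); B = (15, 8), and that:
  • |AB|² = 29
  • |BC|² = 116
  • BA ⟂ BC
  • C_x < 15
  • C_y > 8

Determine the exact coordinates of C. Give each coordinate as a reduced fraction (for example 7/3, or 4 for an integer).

1. C_x = 11  [[BA ⟂ BC ⇒ 5x+2y-91=0] ∩ [|C−(15, 8)|²=116]]
2. C_y = 18  [[BA ⟂ BC ⇒ 5x+2y-91=0] ∩ [|C−(15, 8)|²=116]]
   so C = (11, 18)

C = (11, 18)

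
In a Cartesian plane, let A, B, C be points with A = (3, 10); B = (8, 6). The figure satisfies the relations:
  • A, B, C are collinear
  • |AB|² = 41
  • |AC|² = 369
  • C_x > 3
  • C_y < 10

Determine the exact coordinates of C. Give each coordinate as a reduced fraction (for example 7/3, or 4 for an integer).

1. C_x = 18  [[A, B, C are collinear ⇒ 4x+5y-62=0] ∩ [|C−(3, 10)|²=369]]
2. C_y = -2  [[A, B, C are collinear ⇒ 4x+5y-62=0] ∩ [|C−(3, 10)|²=369]]
   so C = (18, -2)

C = (18, -2)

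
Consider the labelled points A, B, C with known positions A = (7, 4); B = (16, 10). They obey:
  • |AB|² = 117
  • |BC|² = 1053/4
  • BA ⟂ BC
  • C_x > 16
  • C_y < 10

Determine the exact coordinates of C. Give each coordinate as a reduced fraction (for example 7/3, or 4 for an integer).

1. C_x = 25  [[BA ⟂ BC ⇒ -9x-6y+204=0] ∩ [|C−(16, 10)|²=1053/4]]
2. C_y = -7/2  [[BA ⟂ BC ⇒ -9x-6y+204=0] ∩ [|C−(16, 10)|²=1053/4]]
   so C = (25, -7/2)

C = (25, -7/2)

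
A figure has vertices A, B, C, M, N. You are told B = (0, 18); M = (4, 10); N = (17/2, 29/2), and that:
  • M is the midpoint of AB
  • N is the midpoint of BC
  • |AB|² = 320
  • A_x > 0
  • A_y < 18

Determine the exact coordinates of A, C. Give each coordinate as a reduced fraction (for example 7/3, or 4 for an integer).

A = (8, 2)
C = (17, 11)

1. A_x = 8  [A = 2·M−B = 2·(4, 10)−(0, 18)]
2. A_y = 2  [A = 2·M−B = 2·(4, 10)−(0, 18)]
   so A = (8, 2)
3. C_x = 17  [C = 2·N−B = 2·(17/2, 29/2)−(0, 18)]
4. C_y = 11  [C = 2·N−B = 2·(17/2, 29/2)−(0, 18)]
   so C = (17, 11)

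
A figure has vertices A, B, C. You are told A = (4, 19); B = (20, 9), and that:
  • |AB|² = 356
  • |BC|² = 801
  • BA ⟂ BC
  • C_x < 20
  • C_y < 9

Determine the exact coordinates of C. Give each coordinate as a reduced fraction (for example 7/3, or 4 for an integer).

C = (5, -15)

1. C_x = 5  [[BA ⟂ BC ⇒ -16x+10y+230=0] ∩ [|C−(20, 9)|²=801]]
2. C_y = -15  [[BA ⟂ BC ⇒ -16x+10y+230=0] ∩ [|C−(20, 9)|²=801]]
   so C = (5, -15)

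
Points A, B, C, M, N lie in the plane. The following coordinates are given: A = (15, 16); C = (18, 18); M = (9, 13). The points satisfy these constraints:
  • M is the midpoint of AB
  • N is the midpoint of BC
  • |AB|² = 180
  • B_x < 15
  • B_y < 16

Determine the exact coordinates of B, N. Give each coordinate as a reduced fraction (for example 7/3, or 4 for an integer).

1. B_x = 3  [B = 2·M−A = 2·(9, 13)−(15, 16)]
2. B_y = 10  [B = 2·M−A = 2·(9, 13)−(15, 16)]
   so B = (3, 10)
3. N_x = 21/2  [2·N = B+C = (3, 10)+(18, 18)]
4. N_y = 14  [2·N = B+C = (3, 10)+(18, 18)]
   so N = (21/2, 14)

B = (3, 10)
N = (21/2, 14)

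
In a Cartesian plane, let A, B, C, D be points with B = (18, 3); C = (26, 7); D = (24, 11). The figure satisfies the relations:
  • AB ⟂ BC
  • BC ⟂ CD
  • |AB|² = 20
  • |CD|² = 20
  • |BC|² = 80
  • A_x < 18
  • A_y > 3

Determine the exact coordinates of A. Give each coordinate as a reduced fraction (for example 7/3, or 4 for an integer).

1. A_x = 16  [[AB ⟂ BC ⇒ -8x-4y+156=0] ∩ [|A−(18, 3)|²=20]]
2. A_y = 7  [[AB ⟂ BC ⇒ -8x-4y+156=0] ∩ [|A−(18, 3)|²=20]]
   so A = (16, 7)

A = (16, 7)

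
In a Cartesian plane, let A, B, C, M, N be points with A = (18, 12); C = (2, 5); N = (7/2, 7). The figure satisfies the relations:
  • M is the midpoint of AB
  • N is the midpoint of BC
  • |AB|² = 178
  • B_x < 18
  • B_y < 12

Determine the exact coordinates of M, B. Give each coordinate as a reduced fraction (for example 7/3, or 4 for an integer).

M = (23/2, 21/2)
B = (5, 9)

1. B_x = 5  [B = 2·N−C = 2·(7/2, 7)−(2, 5)]
2. B_y = 9  [B = 2·N−C = 2·(7/2, 7)−(2, 5)]
   so B = (5, 9)
3. M_x = 23/2  [2·M = A+B = (18, 12)+(5, 9)]
4. M_y = 21/2  [2·M = A+B = (18, 12)+(5, 9)]
   so M = (23/2, 21/2)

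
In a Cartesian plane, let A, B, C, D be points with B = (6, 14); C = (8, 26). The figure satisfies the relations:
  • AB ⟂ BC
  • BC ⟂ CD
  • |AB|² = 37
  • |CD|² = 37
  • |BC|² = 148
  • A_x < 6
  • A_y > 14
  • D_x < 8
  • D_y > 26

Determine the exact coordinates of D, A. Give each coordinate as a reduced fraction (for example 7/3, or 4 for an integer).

D = (2, 27)
A = (0, 15)

1. D_x = 2  [[BC ⟂ CD ⇒ 2x+12y-328=0] ∩ [|D−(8, 26)|²=37]]
2. D_y = 27  [[BC ⟂ CD ⇒ 2x+12y-328=0] ∩ [|D−(8, 26)|²=37]]
   so D = (2, 27)
3. A_x = 0  [[AB ⟂ BC ⇒ -2x-12y+180=0] ∩ [|A−(6, 14)|²=37]]
4. A_y = 15  [[AB ⟂ BC ⇒ -2x-12y+180=0] ∩ [|A−(6, 14)|²=37]]
   so A = (0, 15)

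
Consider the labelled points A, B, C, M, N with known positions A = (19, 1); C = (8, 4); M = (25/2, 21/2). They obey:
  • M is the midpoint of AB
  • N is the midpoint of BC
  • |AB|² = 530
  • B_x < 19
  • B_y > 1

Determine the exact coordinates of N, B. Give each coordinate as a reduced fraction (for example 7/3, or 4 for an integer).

N = (7, 12)
B = (6, 20)

1. B_x = 6  [B = 2·M−A = 2·(25/2, 21/2)−(19, 1)]
2. B_y = 20  [B = 2·M−A = 2·(25/2, 21/2)−(19, 1)]
   so B = (6, 20)
3. N_x = 7  [2·N = B+C = (6, 20)+(8, 4)]
4. N_y = 12  [2·N = B+C = (6, 20)+(8, 4)]
   so N = (7, 12)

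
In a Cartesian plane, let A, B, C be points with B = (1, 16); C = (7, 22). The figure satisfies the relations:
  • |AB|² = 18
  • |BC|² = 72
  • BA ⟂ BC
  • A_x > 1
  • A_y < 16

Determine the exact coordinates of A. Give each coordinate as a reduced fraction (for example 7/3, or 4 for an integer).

1. A_x = 4  [[BA ⟂ BC ⇒ 6x+6y-102=0] ∩ [|A−(1, 16)|²=18]]
2. A_y = 13  [[BA ⟂ BC ⇒ 6x+6y-102=0] ∩ [|A−(1, 16)|²=18]]
   so A = (4, 13)

A = (4, 13)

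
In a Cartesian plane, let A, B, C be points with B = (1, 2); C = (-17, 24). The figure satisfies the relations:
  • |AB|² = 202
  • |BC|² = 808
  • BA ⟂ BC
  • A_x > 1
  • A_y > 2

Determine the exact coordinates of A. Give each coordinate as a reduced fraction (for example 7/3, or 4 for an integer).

1. A_x = 12  [[BA ⟂ BC ⇒ -18x+22y-26=0] ∩ [|A−(1, 2)|²=202]]
2. A_y = 11  [[BA ⟂ BC ⇒ -18x+22y-26=0] ∩ [|A−(1, 2)|²=202]]
   so A = (12, 11)

A = (12, 11)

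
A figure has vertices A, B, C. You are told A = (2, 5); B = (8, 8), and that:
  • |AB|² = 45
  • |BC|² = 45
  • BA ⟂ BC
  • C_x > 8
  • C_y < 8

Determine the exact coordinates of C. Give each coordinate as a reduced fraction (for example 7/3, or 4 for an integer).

C = (11, 2)

1. C_x = 11  [[BA ⟂ BC ⇒ -6x-3y+72=0] ∩ [|C−(8, 8)|²=45]]
2. C_y = 2  [[BA ⟂ BC ⇒ -6x-3y+72=0] ∩ [|C−(8, 8)|²=45]]
   so C = (11, 2)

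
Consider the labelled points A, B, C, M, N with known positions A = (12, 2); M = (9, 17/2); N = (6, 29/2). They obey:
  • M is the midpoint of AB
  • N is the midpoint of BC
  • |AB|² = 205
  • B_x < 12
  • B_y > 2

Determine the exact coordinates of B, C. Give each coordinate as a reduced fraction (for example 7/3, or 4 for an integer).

1. B_x = 6  [B = 2·M−A = 2·(9, 17/2)−(12, 2)]
2. B_y = 15  [B = 2·M−A = 2·(9, 17/2)−(12, 2)]
   so B = (6, 15)
3. C_x = 6  [C = 2·N−B = 2·(6, 29/2)−(6, 15)]
4. C_y = 14  [C = 2·N−B = 2·(6, 29/2)−(6, 15)]
   so C = (6, 14)

B = (6, 15)
C = (6, 14)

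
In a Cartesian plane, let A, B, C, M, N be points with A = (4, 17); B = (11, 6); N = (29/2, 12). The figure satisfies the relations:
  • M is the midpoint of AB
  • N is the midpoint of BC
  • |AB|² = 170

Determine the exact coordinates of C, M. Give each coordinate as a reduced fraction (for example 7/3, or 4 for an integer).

C = (18, 18)
M = (15/2, 23/2)

1. M_x = 15/2  [2·M = A+B = (4, 17)+(11, 6)]
2. M_y = 23/2  [2·M = A+B = (4, 17)+(11, 6)]
   so M = (15/2, 23/2)
3. C_x = 18  [C = 2·N−B = 2·(29/2, 12)−(11, 6)]
4. C_y = 18  [C = 2·N−B = 2·(29/2, 12)−(11, 6)]
   so C = (18, 18)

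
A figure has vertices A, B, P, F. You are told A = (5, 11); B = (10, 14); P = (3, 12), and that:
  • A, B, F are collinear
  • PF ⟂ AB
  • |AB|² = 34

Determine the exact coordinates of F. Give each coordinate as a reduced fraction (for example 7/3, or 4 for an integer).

F = (135/34, 353/34)

1. F_x = 135/34  [[A, B, F are collinear ⇒ -3x+5y-40=0] ∩ [PF ⟂ AB ⇒ 5x+3y-51=0]]
2. F_y = 353/34  [[A, B, F are collinear ⇒ -3x+5y-40=0] ∩ [PF ⟂ AB ⇒ 5x+3y-51=0]]
   so F = (135/34, 353/34)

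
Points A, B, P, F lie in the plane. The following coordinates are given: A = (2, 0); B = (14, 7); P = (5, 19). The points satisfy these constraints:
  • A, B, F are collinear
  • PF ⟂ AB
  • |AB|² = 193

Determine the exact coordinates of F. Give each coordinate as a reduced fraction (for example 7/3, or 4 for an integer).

1. F_x = 2414/193  [[A, B, F are collinear ⇒ -7x+12y+14=0] ∩ [PF ⟂ AB ⇒ 12x+7y-193=0]]
2. F_y = 1183/193  [[A, B, F are collinear ⇒ -7x+12y+14=0] ∩ [PF ⟂ AB ⇒ 12x+7y-193=0]]
   so F = (2414/193, 1183/193)

F = (2414/193, 1183/193)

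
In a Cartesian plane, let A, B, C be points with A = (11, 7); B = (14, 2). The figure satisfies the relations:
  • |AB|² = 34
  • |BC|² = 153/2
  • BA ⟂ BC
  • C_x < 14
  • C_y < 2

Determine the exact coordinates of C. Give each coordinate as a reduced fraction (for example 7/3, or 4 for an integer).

C = (13/2, -5/2)

1. C_x = 13/2  [[BA ⟂ BC ⇒ -3x+5y+32=0] ∩ [|C−(14, 2)|²=153/2]]
2. C_y = -5/2  [[BA ⟂ BC ⇒ -3x+5y+32=0] ∩ [|C−(14, 2)|²=153/2]]
   so C = (13/2, -5/2)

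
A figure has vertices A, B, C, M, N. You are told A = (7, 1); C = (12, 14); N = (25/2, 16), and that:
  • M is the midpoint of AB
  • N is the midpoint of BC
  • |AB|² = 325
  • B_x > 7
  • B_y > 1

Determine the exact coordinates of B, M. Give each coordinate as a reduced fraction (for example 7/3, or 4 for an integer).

B = (13, 18)
M = (10, 19/2)

1. B_x = 13  [B = 2·N−C = 2·(25/2, 16)−(12, 14)]
2. B_y = 18  [B = 2·N−C = 2·(25/2, 16)−(12, 14)]
   so B = (13, 18)
3. M_x = 10  [2·M = A+B = (7, 1)+(13, 18)]
4. M_y = 19/2  [2·M = A+B = (7, 1)+(13, 18)]
   so M = (10, 19/2)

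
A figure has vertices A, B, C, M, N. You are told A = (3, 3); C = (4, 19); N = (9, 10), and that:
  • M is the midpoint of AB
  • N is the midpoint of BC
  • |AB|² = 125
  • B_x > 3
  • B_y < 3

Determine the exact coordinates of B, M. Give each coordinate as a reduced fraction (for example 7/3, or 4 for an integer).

1. B_x = 14  [B = 2·N−C = 2·(9, 10)−(4, 19)]
2. B_y = 1  [B = 2·N−C = 2·(9, 10)−(4, 19)]
   so B = (14, 1)
3. M_x = 17/2  [2·M = A+B = (3, 3)+(14, 1)]
4. M_y = 2  [2·M = A+B = (3, 3)+(14, 1)]
   so M = (17/2, 2)

B = (14, 1)
M = (17/2, 2)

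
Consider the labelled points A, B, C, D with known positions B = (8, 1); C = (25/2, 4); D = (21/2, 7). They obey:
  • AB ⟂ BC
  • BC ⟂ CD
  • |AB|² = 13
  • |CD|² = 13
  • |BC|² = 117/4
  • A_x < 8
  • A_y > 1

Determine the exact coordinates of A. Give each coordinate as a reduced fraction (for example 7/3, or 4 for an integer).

A = (6, 4)

1. A_x = 6  [[AB ⟂ BC ⇒ -9/2x-3y+39=0] ∩ [|A−(8, 1)|²=13]]
2. A_y = 4  [[AB ⟂ BC ⇒ -9/2x-3y+39=0] ∩ [|A−(8, 1)|²=13]]
   so A = (6, 4)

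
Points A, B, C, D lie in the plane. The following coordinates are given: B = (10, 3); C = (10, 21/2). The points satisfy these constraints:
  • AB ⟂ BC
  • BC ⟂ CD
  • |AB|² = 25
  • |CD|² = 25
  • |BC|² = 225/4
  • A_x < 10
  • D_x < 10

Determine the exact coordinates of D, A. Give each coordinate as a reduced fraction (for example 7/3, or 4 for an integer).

1. D_x = 5  [[BC ⟂ CD ⇒ 15/2y-315/4=0] ∩ [|D−(10, 21/2)|²=25]]
2. D_y = 21/2  [[BC ⟂ CD ⇒ 15/2y-315/4=0] ∩ [|D−(10, 21/2)|²=25]]
   so D = (5, 21/2)
3. A_x = 5  [[AB ⟂ BC ⇒ -15/2y+45/2=0] ∩ [|A−(10, 3)|²=25]]
4. A_y = 3  [[AB ⟂ BC ⇒ -15/2y+45/2=0] ∩ [|A−(10, 3)|²=25]]
   so A = (5, 3)

D = (5, 21/2)
A = (5, 3)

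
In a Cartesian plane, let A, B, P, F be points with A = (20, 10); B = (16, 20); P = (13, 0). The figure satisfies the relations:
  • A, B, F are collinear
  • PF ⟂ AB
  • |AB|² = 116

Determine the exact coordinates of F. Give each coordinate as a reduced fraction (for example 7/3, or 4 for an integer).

1. F_x = 652/29  [[A, B, F are collinear ⇒ -10x-4y+240=0] ∩ [PF ⟂ AB ⇒ -4x+10y+52=0]]
2. F_y = 110/29  [[A, B, F are collinear ⇒ -10x-4y+240=0] ∩ [PF ⟂ AB ⇒ -4x+10y+52=0]]
   so F = (652/29, 110/29)

F = (652/29, 110/29)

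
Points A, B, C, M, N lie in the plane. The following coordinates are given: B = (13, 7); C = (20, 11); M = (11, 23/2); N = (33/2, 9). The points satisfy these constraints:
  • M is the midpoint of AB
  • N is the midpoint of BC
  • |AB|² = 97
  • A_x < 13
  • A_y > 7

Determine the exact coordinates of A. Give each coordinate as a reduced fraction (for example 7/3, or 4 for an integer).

1. A_x = 9  [A = 2·M−B = 2·(11, 23/2)−(13, 7)]
2. A_y = 16  [A = 2·M−B = 2·(11, 23/2)−(13, 7)]
   so A = (9, 16)

A = (9, 16)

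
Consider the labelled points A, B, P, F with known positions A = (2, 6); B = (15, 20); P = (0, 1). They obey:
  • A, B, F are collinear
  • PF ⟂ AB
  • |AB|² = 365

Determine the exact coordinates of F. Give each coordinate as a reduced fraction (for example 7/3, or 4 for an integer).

F = (-518/365, 846/365)

1. F_x = -518/365  [[A, B, F are collinear ⇒ -14x+13y-50=0] ∩ [PF ⟂ AB ⇒ 13x+14y-14=0]]
2. F_y = 846/365  [[A, B, F are collinear ⇒ -14x+13y-50=0] ∩ [PF ⟂ AB ⇒ 13x+14y-14=0]]
   so F = (-518/365, 846/365)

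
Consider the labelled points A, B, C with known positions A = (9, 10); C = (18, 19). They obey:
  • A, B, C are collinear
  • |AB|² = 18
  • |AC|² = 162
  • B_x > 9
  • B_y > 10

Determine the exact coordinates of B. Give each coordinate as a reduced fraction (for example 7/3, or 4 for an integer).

1. B_x = 12  [[A, B, C are collinear ⇒ 9x-9y+9=0] ∩ [|B−(9, 10)|²=18]]
2. B_y = 13  [[A, B, C are collinear ⇒ 9x-9y+9=0] ∩ [|B−(9, 10)|²=18]]
   so B = (12, 13)

B = (12, 13)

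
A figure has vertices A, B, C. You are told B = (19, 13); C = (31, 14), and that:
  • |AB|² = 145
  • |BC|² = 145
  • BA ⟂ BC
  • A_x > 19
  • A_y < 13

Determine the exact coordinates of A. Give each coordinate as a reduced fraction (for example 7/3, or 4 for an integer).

1. A_x = 20  [[BA ⟂ BC ⇒ 12x+1y-241=0] ∩ [|A−(19, 13)|²=145]]
2. A_y = 1  [[BA ⟂ BC ⇒ 12x+1y-241=0] ∩ [|A−(19, 13)|²=145]]
   so A = (20, 1)

A = (20, 1)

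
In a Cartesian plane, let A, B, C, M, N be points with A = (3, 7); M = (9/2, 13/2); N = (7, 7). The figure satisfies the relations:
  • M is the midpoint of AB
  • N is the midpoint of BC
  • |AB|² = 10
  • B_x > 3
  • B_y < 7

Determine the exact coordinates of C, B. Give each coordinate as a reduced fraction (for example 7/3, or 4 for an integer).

C = (8, 8)
B = (6, 6)

1. B_x = 6  [B = 2·M−A = 2·(9/2, 13/2)−(3, 7)]
2. B_y = 6  [B = 2·M−A = 2·(9/2, 13/2)−(3, 7)]
   so B = (6, 6)
3. C_x = 8  [C = 2·N−B = 2·(7, 7)−(6, 6)]
4. C_y = 8  [C = 2·N−B = 2·(7, 7)−(6, 6)]
   so C = (8, 8)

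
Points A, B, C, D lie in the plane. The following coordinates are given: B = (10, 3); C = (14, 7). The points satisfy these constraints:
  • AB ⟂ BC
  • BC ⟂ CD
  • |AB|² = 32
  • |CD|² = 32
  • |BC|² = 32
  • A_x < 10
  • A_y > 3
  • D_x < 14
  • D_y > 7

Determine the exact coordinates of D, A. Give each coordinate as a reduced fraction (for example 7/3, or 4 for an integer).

D = (10, 11)
A = (6, 7)

1. D_x = 10  [[BC ⟂ CD ⇒ 4x+4y-84=0] ∩ [|D−(14, 7)|²=32]]
2. D_y = 11  [[BC ⟂ CD ⇒ 4x+4y-84=0] ∩ [|D−(14, 7)|²=32]]
   so D = (10, 11)
3. A_x = 6  [[AB ⟂ BC ⇒ -4x-4y+52=0] ∩ [|A−(10, 3)|²=32]]
4. A_y = 7  [[AB ⟂ BC ⇒ -4x-4y+52=0] ∩ [|A−(10, 3)|²=32]]
   so A = (6, 7)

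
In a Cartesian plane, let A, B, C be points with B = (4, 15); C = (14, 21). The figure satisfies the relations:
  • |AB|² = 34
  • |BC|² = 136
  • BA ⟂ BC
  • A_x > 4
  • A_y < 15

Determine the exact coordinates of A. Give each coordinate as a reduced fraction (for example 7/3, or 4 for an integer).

1. A_x = 7  [[BA ⟂ BC ⇒ 10x+6y-130=0] ∩ [|A−(4, 15)|²=34]]
2. A_y = 10  [[BA ⟂ BC ⇒ 10x+6y-130=0] ∩ [|A−(4, 15)|²=34]]
   so A = (7, 10)

A = (7, 10)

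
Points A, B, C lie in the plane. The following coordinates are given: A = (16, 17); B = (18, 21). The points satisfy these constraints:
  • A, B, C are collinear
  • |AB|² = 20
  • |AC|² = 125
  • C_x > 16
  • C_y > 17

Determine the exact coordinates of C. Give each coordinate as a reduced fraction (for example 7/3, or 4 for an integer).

1. C_x = 21  [[A, B, C are collinear ⇒ -4x+2y+30=0] ∩ [|C−(16, 17)|²=125]]
2. C_y = 27  [[A, B, C are collinear ⇒ -4x+2y+30=0] ∩ [|C−(16, 17)|²=125]]
   so C = (21, 27)

C = (21, 27)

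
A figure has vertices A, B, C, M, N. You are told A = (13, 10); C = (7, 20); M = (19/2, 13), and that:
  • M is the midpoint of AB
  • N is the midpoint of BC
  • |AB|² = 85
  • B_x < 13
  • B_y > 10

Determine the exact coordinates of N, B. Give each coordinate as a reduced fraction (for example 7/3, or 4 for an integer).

1. B_x = 6  [B = 2·M−A = 2·(19/2, 13)−(13, 10)]
2. B_y = 16  [B = 2·M−A = 2·(19/2, 13)−(13, 10)]
   so B = (6, 16)
3. N_x = 13/2  [2·N = B+C = (6, 16)+(7, 20)]
4. N_y = 18  [2·N = B+C = (6, 16)+(7, 20)]
   so N = (13/2, 18)

N = (13/2, 18)
B = (6, 16)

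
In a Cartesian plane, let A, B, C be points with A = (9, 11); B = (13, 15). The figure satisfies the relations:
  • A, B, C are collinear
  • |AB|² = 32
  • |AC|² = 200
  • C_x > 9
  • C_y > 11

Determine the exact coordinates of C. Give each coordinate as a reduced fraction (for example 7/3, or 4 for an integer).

1. C_x = 19  [[A, B, C are collinear ⇒ -4x+4y-8=0] ∩ [|C−(9, 11)|²=200]]
2. C_y = 21  [[A, B, C are collinear ⇒ -4x+4y-8=0] ∩ [|C−(9, 11)|²=200]]
   so C = (19, 21)

C = (19, 21)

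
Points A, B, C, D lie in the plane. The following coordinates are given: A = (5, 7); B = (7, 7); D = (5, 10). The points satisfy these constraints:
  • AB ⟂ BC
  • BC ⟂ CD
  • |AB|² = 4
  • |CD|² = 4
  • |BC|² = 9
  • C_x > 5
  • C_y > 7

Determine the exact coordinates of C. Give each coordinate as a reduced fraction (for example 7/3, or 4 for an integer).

1. C_x = 7  [[AB ⟂ BC ⇒ 2x-14=0] ∩ [|C−(5, 10)|²=4]]
2. C_y = 10  [[AB ⟂ BC ⇒ 2x-14=0] ∩ [|C−(5, 10)|²=4]]
   so C = (7, 10)

C = (7, 10)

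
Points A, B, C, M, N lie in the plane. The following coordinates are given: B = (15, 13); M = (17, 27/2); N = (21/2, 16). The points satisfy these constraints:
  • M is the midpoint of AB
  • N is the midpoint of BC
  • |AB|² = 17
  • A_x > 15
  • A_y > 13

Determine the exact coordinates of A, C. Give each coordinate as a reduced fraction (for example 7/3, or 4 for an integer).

A = (19, 14)
C = (6, 19)

1. A_x = 19  [A = 2·M−B = 2·(17, 27/2)−(15, 13)]
2. A_y = 14  [A = 2·M−B = 2·(17, 27/2)−(15, 13)]
   so A = (19, 14)
3. C_x = 6  [C = 2·N−B = 2·(21/2, 16)−(15, 13)]
4. C_y = 19  [C = 2·N−B = 2·(21/2, 16)−(15, 13)]
   so C = (6, 19)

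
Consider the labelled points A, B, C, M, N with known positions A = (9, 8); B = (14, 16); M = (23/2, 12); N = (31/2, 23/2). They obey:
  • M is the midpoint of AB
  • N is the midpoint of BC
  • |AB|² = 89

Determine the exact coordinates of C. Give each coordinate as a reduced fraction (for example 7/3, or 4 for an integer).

1. C_x = 17  [C = 2·N−B = 2·(31/2, 23/2)−(14, 16)]
2. C_y = 7  [C = 2·N−B = 2·(31/2, 23/2)−(14, 16)]
   so C = (17, 7)

C = (17, 7)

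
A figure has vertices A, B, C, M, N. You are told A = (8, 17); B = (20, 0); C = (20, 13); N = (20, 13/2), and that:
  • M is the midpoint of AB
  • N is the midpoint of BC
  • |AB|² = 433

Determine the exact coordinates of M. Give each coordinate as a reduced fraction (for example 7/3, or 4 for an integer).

M = (14, 17/2)

1. M_x = 14  [2·M = A+B = (8, 17)+(20, 0)]
2. M_y = 17/2  [2·M = A+B = (8, 17)+(20, 0)]
   so M = (14, 17/2)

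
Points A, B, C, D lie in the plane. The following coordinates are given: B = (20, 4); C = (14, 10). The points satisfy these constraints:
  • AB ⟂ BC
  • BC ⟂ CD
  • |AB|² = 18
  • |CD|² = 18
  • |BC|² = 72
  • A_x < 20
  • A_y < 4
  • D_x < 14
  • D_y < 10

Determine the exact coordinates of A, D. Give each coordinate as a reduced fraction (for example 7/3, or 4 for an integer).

1. A_x = 17  [[AB ⟂ BC ⇒ 6x-6y-96=0] ∩ [|A−(20, 4)|²=18]]
2. A_y = 1  [[AB ⟂ BC ⇒ 6x-6y-96=0] ∩ [|A−(20, 4)|²=18]]
   so A = (17, 1)
3. D_x = 11  [[BC ⟂ CD ⇒ -6x+6y+24=0] ∩ [|D−(14, 10)|²=18]]
4. D_y = 7  [[BC ⟂ CD ⇒ -6x+6y+24=0] ∩ [|D−(14, 10)|²=18]]
   so D = (11, 7)

A = (17, 1)
D = (11, 7)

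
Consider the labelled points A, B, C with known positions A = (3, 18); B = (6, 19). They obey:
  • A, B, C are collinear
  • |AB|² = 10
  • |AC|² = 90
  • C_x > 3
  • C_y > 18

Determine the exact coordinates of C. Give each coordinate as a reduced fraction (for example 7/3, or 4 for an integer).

1. C_x = 12  [[A, B, C are collinear ⇒ -1x+3y-51=0] ∩ [|C−(3, 18)|²=90]]
2. C_y = 21  [[A, B, C are collinear ⇒ -1x+3y-51=0] ∩ [|C−(3, 18)|²=90]]
   so C = (12, 21)

C = (12, 21)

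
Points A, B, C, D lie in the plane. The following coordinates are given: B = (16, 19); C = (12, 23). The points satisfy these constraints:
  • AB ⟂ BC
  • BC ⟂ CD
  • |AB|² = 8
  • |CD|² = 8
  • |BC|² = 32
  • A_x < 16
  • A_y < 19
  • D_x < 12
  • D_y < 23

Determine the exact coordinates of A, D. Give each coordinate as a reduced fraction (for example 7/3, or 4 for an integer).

1. A_x = 14  [[AB ⟂ BC ⇒ 4x-4y+12=0] ∩ [|A−(16, 19)|²=8]]
2. A_y = 17  [[AB ⟂ BC ⇒ 4x-4y+12=0] ∩ [|A−(16, 19)|²=8]]
   so A = (14, 17)
3. D_x = 10  [[BC ⟂ CD ⇒ -4x+4y-44=0] ∩ [|D−(12, 23)|²=8]]
4. D_y = 21  [[BC ⟂ CD ⇒ -4x+4y-44=0] ∩ [|D−(12, 23)|²=8]]
   so D = (10, 21)

A = (14, 17)
D = (10, 21)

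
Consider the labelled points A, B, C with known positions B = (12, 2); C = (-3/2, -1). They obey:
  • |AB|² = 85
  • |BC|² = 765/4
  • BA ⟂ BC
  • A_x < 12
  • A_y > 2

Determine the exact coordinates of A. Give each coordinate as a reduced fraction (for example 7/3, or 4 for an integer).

A = (10, 11)

1. A_x = 10  [[BA ⟂ BC ⇒ -27/2x-3y+168=0] ∩ [|A−(12, 2)|²=85]]
2. A_y = 11  [[BA ⟂ BC ⇒ -27/2x-3y+168=0] ∩ [|A−(12, 2)|²=85]]
   so A = (10, 11)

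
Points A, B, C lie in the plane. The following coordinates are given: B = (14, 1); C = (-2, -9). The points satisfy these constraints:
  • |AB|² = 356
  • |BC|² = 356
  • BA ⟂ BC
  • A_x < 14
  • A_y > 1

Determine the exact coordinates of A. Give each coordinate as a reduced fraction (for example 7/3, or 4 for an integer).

1. A_x = 4  [[BA ⟂ BC ⇒ -16x-10y+234=0] ∩ [|A−(14, 1)|²=356]]
2. A_y = 17  [[BA ⟂ BC ⇒ -16x-10y+234=0] ∩ [|A−(14, 1)|²=356]]
   so A = (4, 17)

A = (4, 17)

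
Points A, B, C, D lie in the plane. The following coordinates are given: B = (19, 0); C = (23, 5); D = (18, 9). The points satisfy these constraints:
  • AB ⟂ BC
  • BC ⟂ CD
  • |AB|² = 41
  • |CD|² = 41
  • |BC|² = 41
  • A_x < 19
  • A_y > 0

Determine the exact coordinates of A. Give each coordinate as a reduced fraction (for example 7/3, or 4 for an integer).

1. A_x = 14  [[AB ⟂ BC ⇒ -4x-5y+76=0] ∩ [|A−(19, 0)|²=41]]
2. A_y = 4  [[AB ⟂ BC ⇒ -4x-5y+76=0] ∩ [|A−(19, 0)|²=41]]
   so A = (14, 4)

A = (14, 4)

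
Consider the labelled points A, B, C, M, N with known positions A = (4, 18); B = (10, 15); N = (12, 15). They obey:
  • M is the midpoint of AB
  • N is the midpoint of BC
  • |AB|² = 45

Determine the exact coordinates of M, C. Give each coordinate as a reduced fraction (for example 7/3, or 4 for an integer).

M = (7, 33/2)
C = (14, 15)

1. M_x = 7  [2·M = A+B = (4, 18)+(10, 15)]
2. M_y = 33/2  [2·M = A+B = (4, 18)+(10, 15)]
   so M = (7, 33/2)
3. C_x = 14  [C = 2·N−B = 2·(12, 15)−(10, 15)]
4. C_y = 15  [C = 2·N−B = 2·(12, 15)−(10, 15)]
   so C = (14, 15)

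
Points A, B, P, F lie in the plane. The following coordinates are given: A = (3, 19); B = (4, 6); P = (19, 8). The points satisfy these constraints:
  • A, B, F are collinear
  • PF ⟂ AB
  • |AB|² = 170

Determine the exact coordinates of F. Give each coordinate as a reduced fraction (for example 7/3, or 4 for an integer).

1. F_x = 669/170  [[A, B, F are collinear ⇒ 13x+1y-58=0] ∩ [PF ⟂ AB ⇒ 1x-13y+85=0]]
2. F_y = 1163/170  [[A, B, F are collinear ⇒ 13x+1y-58=0] ∩ [PF ⟂ AB ⇒ 1x-13y+85=0]]
   so F = (669/170, 1163/170)

F = (669/170, 1163/170)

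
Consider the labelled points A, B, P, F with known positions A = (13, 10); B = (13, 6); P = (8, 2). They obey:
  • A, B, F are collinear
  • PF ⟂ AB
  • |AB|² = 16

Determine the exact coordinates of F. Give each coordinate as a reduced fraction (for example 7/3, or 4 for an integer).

1. F_x = 13  [[A, B, F are collinear ⇒ 4x-52=0] ∩ [PF ⟂ AB ⇒ -4y+8=0]]
2. F_y = 2  [[A, B, F are collinear ⇒ 4x-52=0] ∩ [PF ⟂ AB ⇒ -4y+8=0]]
   so F = (13, 2)

F = (13, 2)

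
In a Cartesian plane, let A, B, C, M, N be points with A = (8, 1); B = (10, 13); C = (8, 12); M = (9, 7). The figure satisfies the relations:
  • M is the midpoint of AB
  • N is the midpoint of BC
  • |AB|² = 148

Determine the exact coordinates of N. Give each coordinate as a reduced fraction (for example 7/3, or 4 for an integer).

1. N_x = 9  [2·N = B+C = (10, 13)+(8, 12)]
2. N_y = 25/2  [2·N = B+C = (10, 13)+(8, 12)]
   so N = (9, 25/2)

N = (9, 25/2)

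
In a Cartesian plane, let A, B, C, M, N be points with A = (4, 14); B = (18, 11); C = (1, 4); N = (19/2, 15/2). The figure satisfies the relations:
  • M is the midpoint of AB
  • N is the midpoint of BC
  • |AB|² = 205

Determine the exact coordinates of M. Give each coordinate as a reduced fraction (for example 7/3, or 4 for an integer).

M = (11, 25/2)

1. M_x = 11  [2·M = A+B = (4, 14)+(18, 11)]
2. M_y = 25/2  [2·M = A+B = (4, 14)+(18, 11)]
   so M = (11, 25/2)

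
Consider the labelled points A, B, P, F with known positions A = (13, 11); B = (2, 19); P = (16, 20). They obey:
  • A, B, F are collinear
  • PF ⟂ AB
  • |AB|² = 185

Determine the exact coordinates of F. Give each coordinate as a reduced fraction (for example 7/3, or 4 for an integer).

F = (1976/185, 2347/185)

1. F_x = 1976/185  [[A, B, F are collinear ⇒ -8x-11y+225=0] ∩ [PF ⟂ AB ⇒ -11x+8y+16=0]]
2. F_y = 2347/185  [[A, B, F are collinear ⇒ -8x-11y+225=0] ∩ [PF ⟂ AB ⇒ -11x+8y+16=0]]
   so F = (1976/185, 2347/185)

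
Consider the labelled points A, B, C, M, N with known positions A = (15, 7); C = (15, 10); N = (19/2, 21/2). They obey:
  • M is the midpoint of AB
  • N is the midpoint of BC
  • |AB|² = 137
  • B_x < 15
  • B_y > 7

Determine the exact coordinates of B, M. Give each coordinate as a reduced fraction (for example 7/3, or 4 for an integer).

B = (4, 11)
M = (19/2, 9)

1. B_x = 4  [B = 2·N−C = 2·(19/2, 21/2)−(15, 10)]
2. B_y = 11  [B = 2·N−C = 2·(19/2, 21/2)−(15, 10)]
   so B = (4, 11)
3. M_x = 19/2  [2·M = A+B = (15, 7)+(4, 11)]
4. M_y = 9  [2·M = A+B = (15, 7)+(4, 11)]
   so M = (19/2, 9)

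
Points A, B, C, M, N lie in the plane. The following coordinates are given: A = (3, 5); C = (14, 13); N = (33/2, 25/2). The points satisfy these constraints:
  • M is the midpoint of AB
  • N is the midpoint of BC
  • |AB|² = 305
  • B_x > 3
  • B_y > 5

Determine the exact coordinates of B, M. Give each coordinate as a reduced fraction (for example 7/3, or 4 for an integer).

B = (19, 12)
M = (11, 17/2)

1. B_x = 19  [B = 2·N−C = 2·(33/2, 25/2)−(14, 13)]
2. B_y = 12  [B = 2·N−C = 2·(33/2, 25/2)−(14, 13)]
   so B = (19, 12)
3. M_x = 11  [2·M = A+B = (3, 5)+(19, 12)]
4. M_y = 17/2  [2·M = A+B = (3, 5)+(19, 12)]
   so M = (11, 17/2)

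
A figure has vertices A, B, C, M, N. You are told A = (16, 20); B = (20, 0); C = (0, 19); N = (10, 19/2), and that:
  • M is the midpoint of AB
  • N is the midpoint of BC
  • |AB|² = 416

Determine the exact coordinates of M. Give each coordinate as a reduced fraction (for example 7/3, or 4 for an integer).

M = (18, 10)

1. M_x = 18  [2·M = A+B = (16, 20)+(20, 0)]
2. M_y = 10  [2·M = A+B = (16, 20)+(20, 0)]
   so M = (18, 10)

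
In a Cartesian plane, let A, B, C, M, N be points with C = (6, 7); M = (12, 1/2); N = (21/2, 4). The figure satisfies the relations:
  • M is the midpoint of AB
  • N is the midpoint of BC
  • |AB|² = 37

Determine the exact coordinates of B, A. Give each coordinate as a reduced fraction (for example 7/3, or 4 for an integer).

1. B_x = 15  [B = 2·N−C = 2·(21/2, 4)−(6, 7)]
2. B_y = 1  [B = 2·N−C = 2·(21/2, 4)−(6, 7)]
   so B = (15, 1)
3. A_x = 9  [A = 2·M−B = 2·(12, 1/2)−(15, 1)]
4. A_y = 0  [A = 2·M−B = 2·(12, 1/2)−(15, 1)]
   so A = (9, 0)

B = (15, 1)
A = (9, 0)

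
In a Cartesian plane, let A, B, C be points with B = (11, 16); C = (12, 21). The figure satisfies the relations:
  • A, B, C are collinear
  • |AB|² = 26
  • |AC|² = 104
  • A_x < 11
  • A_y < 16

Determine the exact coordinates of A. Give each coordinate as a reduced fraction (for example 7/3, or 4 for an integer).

A = (10, 11)

1. A_x = 10  [[A, B, C are collinear ⇒ -5x+1y+39=0] ∩ [|A−(11, 16)|²=26]]
2. A_y = 11  [[A, B, C are collinear ⇒ -5x+1y+39=0] ∩ [|A−(11, 16)|²=26]]
   so A = (10, 11)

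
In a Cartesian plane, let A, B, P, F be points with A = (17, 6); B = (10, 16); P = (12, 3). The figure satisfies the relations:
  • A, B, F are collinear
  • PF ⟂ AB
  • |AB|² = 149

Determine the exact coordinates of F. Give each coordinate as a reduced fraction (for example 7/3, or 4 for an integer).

1. F_x = 2498/149  [[A, B, F are collinear ⇒ -10x-7y+212=0] ∩ [PF ⟂ AB ⇒ -7x+10y+54=0]]
2. F_y = 944/149  [[A, B, F are collinear ⇒ -10x-7y+212=0] ∩ [PF ⟂ AB ⇒ -7x+10y+54=0]]
   so F = (2498/149, 944/149)

F = (2498/149, 944/149)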